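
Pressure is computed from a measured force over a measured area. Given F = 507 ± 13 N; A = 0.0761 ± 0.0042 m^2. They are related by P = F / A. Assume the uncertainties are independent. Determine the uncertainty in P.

Products/powers → add relative errors in quadrature, weighted by exponent:
  (1·δF/F)² = (1×0.0256)² = 0.000657;  (-1·δA/A)² = (-1×0.0552)² = 0.00305
δP/P = √(0.00370) = 0.0609
P = 6660 Pa, so δP = 0.0609 × 6660 = 405 Pa.

405 Pa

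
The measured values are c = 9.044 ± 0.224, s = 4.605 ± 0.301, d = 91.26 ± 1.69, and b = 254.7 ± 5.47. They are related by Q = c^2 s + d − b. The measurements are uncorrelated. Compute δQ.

Let p = c^2·s = 376.7. δp/p = √((2·δc/c)² + (1·δs/s)²) = √(0.00245 + 0.00427) = 0.0820, so δp = 30.9.
Q = p + d − b: δQ = √(δp² + δd² + δb²) = √(954 + 2.86 + 29.9) = 31.4

31.4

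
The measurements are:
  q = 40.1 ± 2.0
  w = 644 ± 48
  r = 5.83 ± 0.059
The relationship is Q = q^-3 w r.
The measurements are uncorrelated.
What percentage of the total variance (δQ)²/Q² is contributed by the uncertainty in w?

19.8%

(δQ/Q)² = (-3·δq/q)² + (1·δw/w)² + (1·δr/r)²
  q term: (-3×0.0499)² = 0.0224
  w term: (1×0.0745)² = 0.00556
  r term: (1×0.0101)² = 0.000102
Total = 0.0280. Share from w = 0.00556/0.0280 = 0.198.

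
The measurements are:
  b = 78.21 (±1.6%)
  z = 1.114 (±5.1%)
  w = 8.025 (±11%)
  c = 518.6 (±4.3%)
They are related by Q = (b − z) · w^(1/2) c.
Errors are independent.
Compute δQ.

8120

Let u = b − z = 77.10. δu = √(δb² + δz²) = √(1.57 + 0.00323) = 1.25, so δu/u = 0.0162.
Q is then a monomial in u, w, c:
δQ/Q = √((δu/u)² + (½·δw/w)² + (1·δc/c)²) = √(0.000264 + 0.00302 + 0.00185) = 0.0717
Q = 113300, so δQ = 0.0717 × 113300 = 8120.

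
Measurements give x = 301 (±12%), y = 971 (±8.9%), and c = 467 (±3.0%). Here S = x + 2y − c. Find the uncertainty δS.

S is a linear combination, so absolute uncertainties add in quadrature:
  (δx)² = 1300;  (2·δy)² = 29900;  (δc)² = 196
δS = √(31400) = 177

177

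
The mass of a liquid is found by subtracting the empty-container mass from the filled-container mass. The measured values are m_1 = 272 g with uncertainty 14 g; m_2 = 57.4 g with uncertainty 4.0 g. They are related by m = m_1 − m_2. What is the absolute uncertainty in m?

14.6 g

Absolute uncertainties add in quadrature for a linear combination:
  (δm_1)² = 196;  (δm_2)² = 16.0
δm = √(212) = 14.6 g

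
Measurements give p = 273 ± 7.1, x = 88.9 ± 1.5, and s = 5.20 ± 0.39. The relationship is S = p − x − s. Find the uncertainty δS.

Sums and differences: (δS)² = Σ (cᵢ δxᵢ)².
  (δp)² = 50.4;  (δx)² = 2.25;  (δs)² = 0.152
δS = √(52.8) = 7.27

7.27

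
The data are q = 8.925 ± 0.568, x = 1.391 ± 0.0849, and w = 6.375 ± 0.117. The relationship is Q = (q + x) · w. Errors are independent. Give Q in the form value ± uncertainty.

Let u = q + x = 10.32. δu = √(δq² + δx²) = √(0.323 + 0.00721) = 0.574, so δu/u = 0.0557.
Q is then a monomial in u, w:
δQ/Q = √((δu/u)² + (1·δw/w)²) = √(0.00310 + 0.000337) = 0.0586
Q = 65.76, so δQ = 0.0586 × 65.76 = 3.86.

65.76 ± 3.86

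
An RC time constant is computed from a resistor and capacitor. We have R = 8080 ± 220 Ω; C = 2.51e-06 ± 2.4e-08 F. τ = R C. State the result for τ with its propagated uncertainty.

0.0203 ± 0.000585 s

Relative error in a monomial: (δτ/τ)² = Σ (nᵢ · δxᵢ/xᵢ)².
  (1·δR/R)² = (1×0.0272)² = 0.000741;  (1·δC/C)² = (1×0.00956)² = 9.14e-05
δτ/τ = √(0.000833) = 0.0289
τ = 0.0203 s, so δτ = 0.0289 × 0.0203 = 0.000585 s.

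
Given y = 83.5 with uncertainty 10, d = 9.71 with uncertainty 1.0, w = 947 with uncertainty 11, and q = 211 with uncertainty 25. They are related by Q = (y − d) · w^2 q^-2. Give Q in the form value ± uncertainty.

1490 ± 408

Let u = y − d = 73.8. δu = √(δy² + δd²) = √(100 + 1.00) = 10.0, so δu/u = 0.136.
Q is then a monomial in u, w, q:
δQ/Q = √((δu/u)² + (2·δw/w)² + (-2·δq/q)²) = √(0.0185 + 0.000540 + 0.0562) = 0.274
Q = 1490, so δQ = 0.274 × 1490 = 408.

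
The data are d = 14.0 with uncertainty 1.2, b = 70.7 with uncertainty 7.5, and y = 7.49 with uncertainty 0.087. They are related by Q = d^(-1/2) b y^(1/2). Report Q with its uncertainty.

51.7 ± 5.92

Relative error in a monomial: (δQ/Q)² = Σ (nᵢ · δxᵢ/xᵢ)².
  (−½·δd/d)² = (-0.5×0.0857)² = 0.00184;  (1·δb/b)² = (1×0.106)² = 0.0113;  (½·δy/y)² = (0.5×0.0116)² = 3.37e-05
δQ/Q = √(0.0131) = 0.115
Q = 51.7, so δQ = 0.115 × 51.7 = 5.92.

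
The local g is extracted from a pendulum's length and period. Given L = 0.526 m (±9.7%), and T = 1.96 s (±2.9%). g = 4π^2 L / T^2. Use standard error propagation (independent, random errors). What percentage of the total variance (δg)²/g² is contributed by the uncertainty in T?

(δg/g)² = (1·δL/L)² + (-2·δT/T)²
  L term: (1×0.0970)² = 0.00941
  T term: (-2×0.0290)² = 0.00336
Total = 0.0128. Share from T = 0.00336/0.0128 = 0.263.

26.3%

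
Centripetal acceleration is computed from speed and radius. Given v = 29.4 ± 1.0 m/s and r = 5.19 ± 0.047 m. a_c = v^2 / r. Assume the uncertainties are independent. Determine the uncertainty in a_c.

Each factor contributes (exponent × relative error)² to (δa_c/a_c)²:
  (2·δv/v)² = (2×0.0340)² = 0.00463;  (-1·δr/r)² = (-1×0.00906)² = 8.2e-05
δa_c/a_c = √(0.00471) = 0.0686
a_c = 167 m/s^2, so δa_c = 0.0686 × 167 = 11.4 m/s^2.

11.4 m/s^2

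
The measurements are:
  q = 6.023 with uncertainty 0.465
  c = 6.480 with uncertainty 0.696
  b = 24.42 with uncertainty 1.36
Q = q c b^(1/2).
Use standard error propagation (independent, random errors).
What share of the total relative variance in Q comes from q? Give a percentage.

(δQ/Q)² = (1·δq/q)² + (1·δc/c)² + (½·δb/b)²
  q term: (1×0.0772)² = 0.00596
  c term: (1×0.107)² = 0.0115
  b term: (0.5×0.0557)² = 0.000775
Total = 0.0183. Share from q = 0.00596/0.0183 = 0.326.

32.6%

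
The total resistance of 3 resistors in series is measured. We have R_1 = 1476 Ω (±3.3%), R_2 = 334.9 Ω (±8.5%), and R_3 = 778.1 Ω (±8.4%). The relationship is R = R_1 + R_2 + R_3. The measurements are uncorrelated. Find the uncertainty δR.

Each term contributes (cᵢ δxᵢ)² to (δR)²:
  (δR_1)² = 2370;  (δR_2)² = 810;  (δR_3)² = 4270
δR = √(7450) = 86.3 Ω

86.3 Ω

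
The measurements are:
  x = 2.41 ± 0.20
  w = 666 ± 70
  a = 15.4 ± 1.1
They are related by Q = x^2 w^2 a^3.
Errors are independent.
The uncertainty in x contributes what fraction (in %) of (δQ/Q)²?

(δQ/Q)² = (2·δx/x)² + (2·δw/w)² + (3·δa/a)²
  x term: (2×0.0830)² = 0.0275
  w term: (2×0.105)² = 0.0442
  a term: (3×0.0714)² = 0.0459
Total = 0.118. Share from x = 0.0275/0.118 = 0.234.

23.4%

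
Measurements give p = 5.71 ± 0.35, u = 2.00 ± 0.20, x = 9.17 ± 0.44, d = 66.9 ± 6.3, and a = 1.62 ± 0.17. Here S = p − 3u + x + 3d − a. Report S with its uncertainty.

For a sum/difference, combine absolute errors in quadrature:
  (δp)² = 0.122;  (3·δu)² = 0.360;  (δx)² = 0.194;  (3·δd)² = 357;  (δa)² = 0.0289
δS = √(358) = 18.9
S = 208.

208 ± 18.9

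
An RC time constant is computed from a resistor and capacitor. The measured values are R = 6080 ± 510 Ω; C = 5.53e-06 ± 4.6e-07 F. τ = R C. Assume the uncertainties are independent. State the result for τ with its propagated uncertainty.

Products/powers → add relative errors in quadrature, weighted by exponent:
  (1·δR/R)² = (1×0.0839)² = 0.00704;  (1·δC/C)² = (1×0.0832)² = 0.00692
δτ/τ = √(0.0140) = 0.118
τ = 0.0336 s, so δτ = 0.118 × 0.0336 = 0.00397 s.

0.0336 ± 0.00397 s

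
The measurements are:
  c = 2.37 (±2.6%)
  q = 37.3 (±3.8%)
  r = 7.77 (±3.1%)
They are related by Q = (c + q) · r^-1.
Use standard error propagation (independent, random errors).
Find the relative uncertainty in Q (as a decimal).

Let u = c + q = 39.7. δu = √(δc² + δq²) = √(0.00380 + 2.01) = 1.42, so δu/u = 0.0358.
Q is then a monomial in u, r:
δQ/Q = √((δu/u)² + (-1·δr/r)²) = √(0.00128 + 0.000961) = 0.0473

0.0473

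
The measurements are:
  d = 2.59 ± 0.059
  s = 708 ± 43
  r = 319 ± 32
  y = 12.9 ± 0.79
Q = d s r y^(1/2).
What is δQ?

2.59e+05

Each factor contributes (exponent × relative error)² to (δQ/Q)²:
  (1·δd/d)² = (1×0.0228)² = 0.000519;  (1·δs/s)² = (1×0.0607)² = 0.00369;  (1·δr/r)² = (1×0.100)² = 0.0101;  (½·δy/y)² = (0.5×0.0612)² = 0.000938
δQ/Q = √(0.0152) = 0.123
Q = 2.1e+06, so δQ = 0.123 × 2.1e+06 = 2.59e+05.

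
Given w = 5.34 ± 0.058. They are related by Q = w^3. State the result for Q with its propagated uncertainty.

Q is a product of powers, so relative uncertainties combine in quadrature:
  (3·δw/w)² = (3×0.0109)² = 0.00106
δQ/Q = √(0.00106) = 0.0326
Q = 152, so δQ = 0.0326 × 152 = 4.96.

152 ± 4.96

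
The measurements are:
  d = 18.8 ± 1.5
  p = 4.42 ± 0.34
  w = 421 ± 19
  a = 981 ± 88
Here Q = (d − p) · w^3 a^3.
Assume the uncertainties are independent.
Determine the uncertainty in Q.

3.24e+17

Let u = d − p = 14.4. δu = √(δd² + δp²) = √(2.25 + 0.116) = 1.54, so δu/u = 0.107.
Q is then a monomial in u, w, a:
δQ/Q = √((δu/u)² + (3·δw/w)² + (3·δa/a)²) = √(0.0114 + 0.0183 + 0.0724) = 0.320
Q = 1.01e+18, so δQ = 0.320 × 1.01e+18 = 3.24e+17.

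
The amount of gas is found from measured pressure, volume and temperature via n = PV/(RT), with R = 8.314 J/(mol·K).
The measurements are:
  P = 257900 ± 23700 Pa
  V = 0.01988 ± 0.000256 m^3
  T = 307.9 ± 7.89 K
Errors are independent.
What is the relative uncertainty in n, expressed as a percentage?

9.63%

Since n is a product/quotient, work with relative uncertainties:
  (1·δP/P)² = (1×0.0919)² = 0.00844;  (1·δV/V)² = (1×0.0129)² = 0.000166;  (-1·δT/T)² = (-1×0.0256)² = 0.000657
δn/n = √(0.00927) = 0.0963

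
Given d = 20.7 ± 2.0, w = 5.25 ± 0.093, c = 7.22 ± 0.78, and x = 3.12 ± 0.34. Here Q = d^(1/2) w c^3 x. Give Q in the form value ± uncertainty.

For a monomial Q ∝ d^(1/2), w, c^3, x, fractional errors add in quadrature:
  (½·δd/d)² = (0.5×0.0966)² = 0.00233;  (1·δw/w)² = (1×0.0177)² = 0.000314;  (3·δc/c)² = (3×0.108)² = 0.105;  (1·δx/x)² = (1×0.109)² = 0.0119
δQ/Q = √(0.120) = 0.346
Q = 28000, so δQ = 0.346 × 28000 = 9700.

28000 ± 9700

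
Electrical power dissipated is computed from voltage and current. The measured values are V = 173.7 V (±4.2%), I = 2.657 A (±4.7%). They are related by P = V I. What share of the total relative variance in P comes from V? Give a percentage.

44.4%

(δP/P)² = (1·δV/V)² + (1·δI/I)²
  V term: (1×0.0420)² = 0.00176
  I term: (1×0.0470)² = 0.00221
Total = 0.00397. Share from V = 0.00176/0.00397 = 0.444.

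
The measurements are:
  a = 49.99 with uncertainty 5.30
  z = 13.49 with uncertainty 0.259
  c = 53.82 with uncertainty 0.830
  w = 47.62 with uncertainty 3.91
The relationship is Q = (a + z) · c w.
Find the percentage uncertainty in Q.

11.8%

Let u = a + z = 63.48. δu = √(δa² + δz²) = √(28.1 + 0.0671) = 5.31, so δu/u = 0.0836.
Q is then a monomial in u, c, w:
δQ/Q = √((δu/u)² + (1·δc/c)² + (1·δw/w)²) = √(0.00699 + 0.000238 + 0.00674) = 0.118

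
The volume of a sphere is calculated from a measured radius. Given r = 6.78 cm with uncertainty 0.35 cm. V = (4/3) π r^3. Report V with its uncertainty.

1310 ± 202 cm^3

Relative error in a monomial: (δV/V)² = Σ (nᵢ · δxᵢ/xᵢ)².
  (3·δr/r)² = (3×0.0516)² = 0.0240
δV/V = √(0.0240) = 0.155
V = 1310 cm^3, so δV = 0.155 × 1310 = 202 cm^3.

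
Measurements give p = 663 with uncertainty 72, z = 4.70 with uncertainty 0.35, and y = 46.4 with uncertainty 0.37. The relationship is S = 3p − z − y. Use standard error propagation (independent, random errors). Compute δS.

216

For a sum/difference, combine absolute errors in quadrature:
  (3·δp)² = 46700;  (δz)² = 0.122;  (δy)² = 0.137
δS = √(46700) = 216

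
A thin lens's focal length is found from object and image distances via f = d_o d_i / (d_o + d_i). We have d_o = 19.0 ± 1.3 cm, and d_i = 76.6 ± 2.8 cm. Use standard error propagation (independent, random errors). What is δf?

0.842 cm

∂f/∂d_o = (d_i/(d_o+d_i))² = 0.642;  ∂f/∂d_i = (d_o/(d_o+d_i))² = 0.0395
δf = √((∂f/∂d_o · δd_o)² + (∂f/∂d_i · δd_i)²) = √(0.697 + 0.0122) = 0.842 cm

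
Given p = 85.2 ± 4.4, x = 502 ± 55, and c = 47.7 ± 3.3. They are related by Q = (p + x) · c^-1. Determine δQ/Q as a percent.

11.7%

Let u = p + x = 587. δu = √(δp² + δx²) = √(19.4 + 3020) = 55.2, so δu/u = 0.0940.
Q is then a monomial in u, c:
δQ/Q = √((δu/u)² + (-1·δc/c)²) = √(0.00883 + 0.00479) = 0.117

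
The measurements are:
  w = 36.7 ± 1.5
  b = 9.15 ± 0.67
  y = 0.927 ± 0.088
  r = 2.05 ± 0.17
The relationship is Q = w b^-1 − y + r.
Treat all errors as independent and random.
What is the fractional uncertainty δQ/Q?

Let p = w·b^-1 = 4.01. δp/p = √((1·δw/w)² + (-1·δb/b)²) = √(0.00167 + 0.00536) = 0.0839, so δp = 0.336.
Q = p − y + r: δQ = √(δp² + δy² + δr²) = √(0.113 + 0.00774 + 0.0289) = 0.387
Q = 5.13, so δQ/Q = 0.387/5.13 = 0.0754.

0.0754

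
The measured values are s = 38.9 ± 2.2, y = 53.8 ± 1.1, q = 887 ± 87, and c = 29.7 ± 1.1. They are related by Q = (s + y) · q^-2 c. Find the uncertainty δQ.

0.000705

Let u = s + y = 92.7. δu = √(δs² + δy²) = √(4.84 + 1.21) = 2.46, so δu/u = 0.0265.
Q is then a monomial in u, q, c:
δQ/Q = √((δu/u)² + (-2·δq/q)² + (1·δc/c)²) = √(0.000704 + 0.0385 + 0.00137) = 0.201
Q = 0.00350, so δQ = 0.201 × 0.00350 = 0.000705.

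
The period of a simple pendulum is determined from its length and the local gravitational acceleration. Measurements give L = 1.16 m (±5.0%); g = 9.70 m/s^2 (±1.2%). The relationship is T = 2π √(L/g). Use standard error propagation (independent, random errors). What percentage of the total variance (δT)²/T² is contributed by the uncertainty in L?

(δT/T)² = (½·δL/L)² + (−½·δg/g)²
  L term: (0.5×0.0500)² = 0.000625
  g term: (-0.5×0.0120)² = 3.6e-05
Total = 0.000661. Share from L = 0.000625/0.000661 = 0.946.

94.6%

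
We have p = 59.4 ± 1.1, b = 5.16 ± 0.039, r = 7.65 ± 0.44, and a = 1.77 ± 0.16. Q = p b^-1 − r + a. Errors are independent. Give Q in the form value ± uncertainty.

Let w = p·b^-1 = 11.5. δw/w = √((1·δp/p)² + (-1·δb/b)²) = √(0.000343 + 5.71e-05) = 0.0200, so δw = 0.230.
Q = w − r + a: δQ = √(δw² + δr² + δa²) = √(0.0530 + 0.194 + 0.0256) = 0.522
Q = 5.63.

5.63 ± 0.522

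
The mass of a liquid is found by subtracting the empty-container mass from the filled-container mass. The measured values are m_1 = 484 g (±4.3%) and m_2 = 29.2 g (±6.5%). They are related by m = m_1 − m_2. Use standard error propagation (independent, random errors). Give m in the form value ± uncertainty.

455 ± 20.9 g

m is a linear combination, so absolute uncertainties add in quadrature:
  (δm_1)² = 433;  (δm_2)² = 3.60
δm = √(437) = 20.9 g
m = 455 g.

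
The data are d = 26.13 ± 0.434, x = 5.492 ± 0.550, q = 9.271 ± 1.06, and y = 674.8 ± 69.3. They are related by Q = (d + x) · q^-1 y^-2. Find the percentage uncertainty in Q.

Let u = d + x = 31.62. δu = √(δd² + δx²) = √(0.188 + 0.303) = 0.701, so δu/u = 0.0222.
Q is then a monomial in u, q, y:
δQ/Q = √((δu/u)² + (-1·δq/q)² + (-2·δy/y)²) = √(0.000491 + 0.0131 + 0.0422) = 0.236

23.6%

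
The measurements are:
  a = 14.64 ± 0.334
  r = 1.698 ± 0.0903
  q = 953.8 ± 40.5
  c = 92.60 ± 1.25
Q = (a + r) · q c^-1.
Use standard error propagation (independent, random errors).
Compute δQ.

8.30

Let u = a + r = 16.34. δu = √(δa² + δr²) = √(0.112 + 0.00815) = 0.346, so δu/u = 0.0212.
Q is then a monomial in u, q, c:
δQ/Q = √((δu/u)² + (1·δq/q)² + (-1·δc/c)²) = √(0.000448 + 0.00180 + 0.000182) = 0.0493
Q = 168.3, so δQ = 0.0493 × 168.3 = 8.30.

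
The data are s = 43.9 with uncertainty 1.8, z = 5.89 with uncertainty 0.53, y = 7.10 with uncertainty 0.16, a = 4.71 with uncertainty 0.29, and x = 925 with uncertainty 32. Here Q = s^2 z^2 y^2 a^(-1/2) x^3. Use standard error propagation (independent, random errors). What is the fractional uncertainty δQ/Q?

For a monomial Q ∝ s^2, z^2, y^2, a^(-1/2), x^3, fractional errors add in quadrature:
  (2·δs/s)² = (2×0.0410)² = 0.00672;  (2·δz/z)² = (2×0.0900)² = 0.0324;  (2·δy/y)² = (2×0.0225)² = 0.00203;  (−½·δa/a)² = (-0.5×0.0616)² = 0.000948;  (3·δx/x)² = (3×0.0346)² = 0.0108
δQ/Q = √(0.0529) = 0.230

0.230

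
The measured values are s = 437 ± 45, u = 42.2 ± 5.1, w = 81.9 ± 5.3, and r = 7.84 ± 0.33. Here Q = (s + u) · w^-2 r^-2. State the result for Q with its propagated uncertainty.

0.00116 ± 0.000210

Let h = s + u = 479. δh = √(δs² + δu²) = √(2020 + 26.0) = 45.3, so δh/h = 0.0945.
Q is then a monomial in h, w, r:
δQ/Q = √((δh/h)² + (-2·δw/w)² + (-2·δr/r)²) = √(0.00893 + 0.0168 + 0.00709) = 0.181
Q = 0.00116, so δQ = 0.181 × 0.00116 = 0.000210.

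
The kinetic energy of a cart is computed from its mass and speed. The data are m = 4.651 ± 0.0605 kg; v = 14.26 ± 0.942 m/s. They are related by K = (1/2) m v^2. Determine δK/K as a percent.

13.3%

K is a product of powers, so relative uncertainties combine in quadrature:
  (1·δm/m)² = (1×0.0130)² = 0.000169;  (2·δv/v)² = (2×0.0661)² = 0.0175
δK/K = √(0.0176) = 0.133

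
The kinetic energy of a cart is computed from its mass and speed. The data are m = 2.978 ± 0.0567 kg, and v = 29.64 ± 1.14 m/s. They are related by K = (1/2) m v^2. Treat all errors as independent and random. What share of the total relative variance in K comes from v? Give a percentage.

94.2%

(δK/K)² = (1·δm/m)² + (2·δv/v)²
  m term: (1×0.0190)² = 0.000363
  v term: (2×0.0385)² = 0.00592
Total = 0.00628. Share from v = 0.00592/0.00628 = 0.942.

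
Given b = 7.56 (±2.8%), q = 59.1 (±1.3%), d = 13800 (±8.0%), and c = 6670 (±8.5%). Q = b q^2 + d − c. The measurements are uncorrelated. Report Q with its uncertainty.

Let p = b·q^2 = 26400. δp/p = √((1·δb/b)² + (2·δq/q)²) = √(0.000784 + 0.000676) = 0.0382, so δp = 1010.
Q = p + d − c: δQ = √(δp² + δd² + δc²) = √(1.02e+06 + 1.22e+06 + 3.21e+05) = 1600
Q = 33500.

33500 ± 1600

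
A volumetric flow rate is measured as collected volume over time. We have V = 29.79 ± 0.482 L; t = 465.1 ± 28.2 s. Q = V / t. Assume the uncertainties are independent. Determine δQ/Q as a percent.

Since Q is a product/quotient, work with relative uncertainties:
  (1·δV/V)² = (1×0.0162)² = 0.000262;  (-1·δt/t)² = (-1×0.0606)² = 0.00368
δQ/Q = √(0.00394) = 0.0628

6.28%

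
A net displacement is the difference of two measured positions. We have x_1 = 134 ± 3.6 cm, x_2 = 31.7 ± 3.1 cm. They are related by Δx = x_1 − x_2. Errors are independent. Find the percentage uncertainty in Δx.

Δx is a linear combination, so absolute uncertainties add in quadrature:
  (δx_1)² = 13.0;  (δx_2)² = 9.61
δΔx = √(22.6) = 4.75 cm
Δx = 102 cm, so δΔx/Δx = 4.75/102 = 0.0464.

4.64%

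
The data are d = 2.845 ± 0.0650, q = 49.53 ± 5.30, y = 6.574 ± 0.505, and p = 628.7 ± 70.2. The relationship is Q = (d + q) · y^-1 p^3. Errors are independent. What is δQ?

7.09e+08

Let u = d + q = 52.38. δu = √(δd² + δq²) = √(0.00423 + 28.1) = 5.30, so δu/u = 0.101.
Q is then a monomial in u, y, p:
δQ/Q = √((δu/u)² + (-1·δy/y)² + (3·δp/p)²) = √(0.0102 + 0.00590 + 0.112) = 0.358
Q = 1.98e+09, so δQ = 0.358 × 1.98e+09 = 7.09e+08.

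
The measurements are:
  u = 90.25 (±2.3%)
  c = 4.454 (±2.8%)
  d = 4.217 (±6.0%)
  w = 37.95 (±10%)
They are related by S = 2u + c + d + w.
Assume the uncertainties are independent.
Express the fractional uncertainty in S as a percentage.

2.48%

Absolute uncertainties add in quadrature for a linear combination:
  (2·δu)² = 17.2;  (δc)² = 0.0156;  (δd)² = 0.0640;  (δw)² = 14.4
δS = √(31.7) = 5.63
S = 227.1, so δS/S = 5.63/227.1 = 0.0248.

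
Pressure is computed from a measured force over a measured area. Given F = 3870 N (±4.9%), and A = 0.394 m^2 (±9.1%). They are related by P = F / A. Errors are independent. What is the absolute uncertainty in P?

1020 Pa

Each factor contributes (exponent × relative error)² to (δP/P)²:
  (1·δF/F)² = (1×0.0490)² = 0.00240;  (-1·δA/A)² = (-1×0.0910)² = 0.00828
δP/P = √(0.0107) = 0.103
P = 9820 Pa, so δP = 0.103 × 9820 = 1020 Pa.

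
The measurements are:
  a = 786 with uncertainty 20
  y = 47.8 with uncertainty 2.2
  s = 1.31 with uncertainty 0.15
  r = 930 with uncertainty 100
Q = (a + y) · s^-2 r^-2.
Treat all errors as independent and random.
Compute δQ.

0.000177

Let u = a + y = 834. δu = √(δa² + δy²) = √(400 + 4.84) = 20.1, so δu/u = 0.0241.
Q is then a monomial in u, s, r:
δQ/Q = √((δu/u)² + (-2·δs/s)² + (-2·δr/r)²) = √(0.000582 + 0.0524 + 0.0462) = 0.315
Q = 0.000562, so δQ = 0.315 × 0.000562 = 0.000177.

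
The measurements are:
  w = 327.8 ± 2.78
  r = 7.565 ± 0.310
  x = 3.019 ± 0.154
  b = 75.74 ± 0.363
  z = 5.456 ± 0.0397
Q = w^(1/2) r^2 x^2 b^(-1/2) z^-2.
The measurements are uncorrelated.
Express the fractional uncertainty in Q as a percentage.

Since Q is a product/quotient, work with relative uncertainties:
  (½·δw/w)² = (0.5×0.00848)² = 1.8e-05;  (2·δr/r)² = (2×0.0410)² = 0.00672;  (2·δx/x)² = (2×0.0510)² = 0.0104;  (−½·δb/b)² = (-0.5×0.00479)² = 5.74e-06;  (-2·δz/z)² = (-2×0.00728)² = 0.000212
δQ/Q = √(0.0174) = 0.132

13.2%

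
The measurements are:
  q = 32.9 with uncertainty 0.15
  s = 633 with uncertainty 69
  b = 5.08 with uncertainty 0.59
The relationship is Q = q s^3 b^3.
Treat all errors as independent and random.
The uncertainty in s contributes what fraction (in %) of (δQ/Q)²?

46.8%

(δQ/Q)² = (1·δq/q)² + (3·δs/s)² + (3·δb/b)²
  q term: (1×0.00456)² = 2.08e-05
  s term: (3×0.109)² = 0.107
  b term: (3×0.116)² = 0.121
Total = 0.228. Share from s = 0.107/0.228 = 0.468.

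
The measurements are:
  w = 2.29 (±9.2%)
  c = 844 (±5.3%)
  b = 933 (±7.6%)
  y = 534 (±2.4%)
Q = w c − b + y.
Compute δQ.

217

Let p = w·c = 1930. δp/p = √((1·δw/w)² + (1·δc/c)²) = √(0.00846 + 0.00281) = 0.106, so δp = 205.
Q = p − b + y: δQ = √(δp² + δb² + δy²) = √(42100 + 5030 + 164) = 217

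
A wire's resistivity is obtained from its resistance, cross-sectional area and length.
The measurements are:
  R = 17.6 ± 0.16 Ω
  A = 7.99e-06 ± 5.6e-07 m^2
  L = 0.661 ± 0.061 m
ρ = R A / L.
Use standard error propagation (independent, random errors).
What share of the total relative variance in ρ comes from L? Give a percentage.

63.0%

(δρ/ρ)² = (1·δR/R)² + (1·δA/A)² + (-1·δL/L)²
  R term: (1×0.00909)² = 8.26e-05
  A term: (1×0.0701)² = 0.00491
  L term: (-1×0.0923)² = 0.00852
Total = 0.0135. Share from L = 0.00852/0.0135 = 0.630.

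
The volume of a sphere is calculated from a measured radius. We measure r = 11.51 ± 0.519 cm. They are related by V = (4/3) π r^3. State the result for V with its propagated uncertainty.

For a monomial V ∝ r^3, fractional errors add in quadrature:
  (3·δr/r)² = (3×0.0451)² = 0.0183
δV/V = √(0.0183) = 0.135
V = 6387 cm^3, so δV = 0.135 × 6387 = 864 cm^3.

6387 ± 864 cm^3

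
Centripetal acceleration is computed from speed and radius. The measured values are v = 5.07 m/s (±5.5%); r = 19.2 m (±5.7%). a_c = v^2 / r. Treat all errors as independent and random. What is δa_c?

For a monomial a_c ∝ v^2, r^-1, fractional errors add in quadrature:
  (2·δv/v)² = (2×0.0550)² = 0.0121;  (-1·δr/r)² = (-1×0.0570)² = 0.00325
δa_c/a_c = √(0.0153) = 0.124
a_c = 1.34 m/s^2, so δa_c = 0.124 × 1.34 = 0.166 m/s^2.

0.166 m/s^2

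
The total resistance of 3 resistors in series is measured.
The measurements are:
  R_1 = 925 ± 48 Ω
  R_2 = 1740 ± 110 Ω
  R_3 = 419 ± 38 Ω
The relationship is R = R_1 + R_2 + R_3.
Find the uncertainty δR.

126 Ω

Each term contributes (cᵢ δxᵢ)² to (δR)²:
  (δR_1)² = 2300;  (δR_2)² = 12100;  (δR_3)² = 1440
δR = √(15800) = 126 Ω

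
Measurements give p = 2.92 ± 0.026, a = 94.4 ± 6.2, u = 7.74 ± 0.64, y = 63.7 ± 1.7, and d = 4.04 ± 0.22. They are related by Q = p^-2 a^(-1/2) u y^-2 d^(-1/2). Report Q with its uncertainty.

(1.15 ± 0.125) × 10^-5

Products/powers → add relative errors in quadrature, weighted by exponent:
  (-2·δp/p)² = (-2×0.00890)² = 0.000317;  (−½·δa/a)² = (-0.5×0.0657)² = 0.00108;  (1·δu/u)² = (1×0.0827)² = 0.00684;  (-2·δy/y)² = (-2×0.0267)² = 0.00285;  (−½·δd/d)² = (-0.5×0.0545)² = 0.000741
δQ/Q = √(0.0118) = 0.109
Q = 1.15e-05, so δQ = 0.109 × 1.15e-05 = 1.25e-06.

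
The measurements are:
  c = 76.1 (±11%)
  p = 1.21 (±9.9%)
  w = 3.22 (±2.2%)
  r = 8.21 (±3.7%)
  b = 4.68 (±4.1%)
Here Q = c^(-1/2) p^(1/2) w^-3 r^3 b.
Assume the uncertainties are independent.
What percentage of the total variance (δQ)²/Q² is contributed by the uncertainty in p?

(δQ/Q)² = (−½·δc/c)² + (½·δp/p)² + (-3·δw/w)² + (3·δr/r)² + (1·δb/b)²
  c term: (-0.5×0.110)² = 0.00302
  p term: (0.5×0.0990)² = 0.00245
  w term: (-3×0.0220)² = 0.00436
  r term: (3×0.0370)² = 0.0123
  b term: (1×0.0410)² = 0.00168
Total = 0.0238. Share from p = 0.00245/0.0238 = 0.103.

10.3%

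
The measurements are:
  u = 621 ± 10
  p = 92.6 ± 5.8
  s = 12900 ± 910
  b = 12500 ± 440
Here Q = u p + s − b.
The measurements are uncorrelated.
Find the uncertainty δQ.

3850

Let w = u·p = 57500. δw/w = √((1·δu/u)² + (1·δp/p)²) = √(0.000259 + 0.00392) = 0.0647, so δw = 3720.
Q = w + s − b: δQ = √(δw² + δs² + δb²) = √(1.38e+07 + 8.28e+05 + 1.94e+05) = 3850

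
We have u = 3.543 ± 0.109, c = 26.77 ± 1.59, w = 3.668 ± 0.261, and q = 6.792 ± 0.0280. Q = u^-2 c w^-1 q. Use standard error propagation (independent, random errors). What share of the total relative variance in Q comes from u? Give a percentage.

(δQ/Q)² = (-2·δu/u)² + (1·δc/c)² + (-1·δw/w)² + (1·δq/q)²
  u term: (-2×0.0308)² = 0.00379
  c term: (1×0.0594)² = 0.00353
  w term: (-1×0.0712)² = 0.00506
  q term: (1×0.00412)² = 1.7e-05
Total = 0.0124. Share from u = 0.00379/0.0124 = 0.305.

30.5%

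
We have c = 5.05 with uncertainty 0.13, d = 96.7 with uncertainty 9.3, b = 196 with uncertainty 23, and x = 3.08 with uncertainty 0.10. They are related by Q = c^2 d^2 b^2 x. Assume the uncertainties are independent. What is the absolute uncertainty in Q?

Each factor contributes (exponent × relative error)² to (δQ/Q)²:
  (2·δc/c)² = (2×0.0257)² = 0.00265;  (2·δd/d)² = (2×0.0962)² = 0.0370;  (2·δb/b)² = (2×0.117)² = 0.0551;  (1·δx/x)² = (1×0.0325)² = 0.00105
δQ/Q = √(0.0958) = 0.309
Q = 2.82e+10, so δQ = 0.309 × 2.82e+10 = 8.73e+09.

8.73e+09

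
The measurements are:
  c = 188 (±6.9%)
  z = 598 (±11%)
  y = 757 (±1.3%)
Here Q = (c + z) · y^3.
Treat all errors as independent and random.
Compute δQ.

Let u = c + z = 786. δu = √(δc² + δz²) = √(168 + 4330) = 67.0, so δu/u = 0.0853.
Q is then a monomial in u, y:
δQ/Q = √((δu/u)² + (3·δy/y)²) = √(0.00728 + 0.00152) = 0.0938
Q = 3.41e+11, so δQ = 0.0938 × 3.41e+11 = 3.2e+10.

3.2e+10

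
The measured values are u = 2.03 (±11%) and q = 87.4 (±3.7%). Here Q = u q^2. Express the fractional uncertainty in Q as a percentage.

13.3%

Relative error in a monomial: (δQ/Q)² = Σ (nᵢ · δxᵢ/xᵢ)².
  (1·δu/u)² = (1×0.110)² = 0.0121;  (2·δq/q)² = (2×0.0370)² = 0.00548
δQ/Q = √(0.0176) = 0.133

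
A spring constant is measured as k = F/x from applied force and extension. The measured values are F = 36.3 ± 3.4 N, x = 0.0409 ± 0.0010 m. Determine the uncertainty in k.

Each factor contributes (exponent × relative error)² to (δk/k)²:
  (1·δF/F)² = (1×0.0937)² = 0.00877;  (-1·δx/x)² = (-1×0.0244)² = 0.000598
δk/k = √(0.00937) = 0.0968
k = 888 N/m, so δk = 0.0968 × 888 = 85.9 N/m.

85.9 N/m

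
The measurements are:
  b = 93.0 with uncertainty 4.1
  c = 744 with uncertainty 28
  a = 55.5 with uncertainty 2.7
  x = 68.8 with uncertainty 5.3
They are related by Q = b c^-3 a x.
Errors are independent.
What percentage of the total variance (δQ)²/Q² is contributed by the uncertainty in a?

10.3%

(δQ/Q)² = (1·δb/b)² + (-3·δc/c)² + (1·δa/a)² + (1·δx/x)²
  b term: (1×0.0441)² = 0.00194
  c term: (-3×0.0376)² = 0.0127
  a term: (1×0.0486)² = 0.00237
  x term: (1×0.0770)² = 0.00593
Total = 0.0230. Share from a = 0.00237/0.0230 = 0.103.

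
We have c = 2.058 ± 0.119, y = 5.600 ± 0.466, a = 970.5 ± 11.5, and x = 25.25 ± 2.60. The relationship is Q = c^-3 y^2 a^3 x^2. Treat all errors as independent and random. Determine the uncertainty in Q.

For a monomial Q ∝ c^-3, y^2, a^3, x^2, fractional errors add in quadrature:
  (-3·δc/c)² = (-3×0.0578)² = 0.0301;  (2·δy/y)² = (2×0.0832)² = 0.0277;  (3·δa/a)² = (3×0.0118)² = 0.00126;  (2·δx/x)² = (2×0.103)² = 0.0424
δQ/Q = √(0.101) = 0.319
Q = 2.097e+12, so δQ = 0.319 × 2.097e+12 = 6.68e+11.

6.68e+11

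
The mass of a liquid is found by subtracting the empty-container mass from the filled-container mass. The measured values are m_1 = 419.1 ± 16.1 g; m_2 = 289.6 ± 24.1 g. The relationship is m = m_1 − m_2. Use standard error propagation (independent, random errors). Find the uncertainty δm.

29.0 g

For a sum/difference, combine absolute errors in quadrature:
  (δm_1)² = 259;  (δm_2)² = 581
δm = √(840) = 29.0 g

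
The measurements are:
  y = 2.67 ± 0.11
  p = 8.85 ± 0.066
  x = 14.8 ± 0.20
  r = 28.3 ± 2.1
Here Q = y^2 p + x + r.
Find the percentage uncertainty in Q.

5.30%

Let w = y^2·p = 63.1. δw/w = √((2·δy/y)² + (1·δp/p)²) = √(0.00679 + 5.56e-05) = 0.0827, so δw = 5.22.
Q = w + x + r: δQ = √(δw² + δx² + δr²) = √(27.2 + 0.0400 + 4.41) = 5.63
Q = 106, so δQ/Q = 5.63/106 = 0.0530.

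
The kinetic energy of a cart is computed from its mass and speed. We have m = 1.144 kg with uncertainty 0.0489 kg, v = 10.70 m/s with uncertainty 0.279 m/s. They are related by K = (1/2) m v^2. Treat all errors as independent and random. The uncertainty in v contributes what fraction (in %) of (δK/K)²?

59.8%

(δK/K)² = (1·δm/m)² + (2·δv/v)²
  m term: (1×0.0427)² = 0.00183
  v term: (2×0.0261)² = 0.00272
Total = 0.00455. Share from v = 0.00272/0.00455 = 0.598.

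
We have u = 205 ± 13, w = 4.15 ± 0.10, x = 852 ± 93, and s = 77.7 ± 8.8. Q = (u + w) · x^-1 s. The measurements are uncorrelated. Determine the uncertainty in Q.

3.23

Let h = u + w = 209. δh = √(δu² + δw²) = √(169 + 0.0100) = 13.0, so δh/h = 0.0622.
Q is then a monomial in h, x, s:
δQ/Q = √((δh/h)² + (-1·δx/x)² + (1·δs/s)²) = √(0.00386 + 0.0119 + 0.0128) = 0.169
Q = 19.1, so δQ = 0.169 × 19.1 = 3.23.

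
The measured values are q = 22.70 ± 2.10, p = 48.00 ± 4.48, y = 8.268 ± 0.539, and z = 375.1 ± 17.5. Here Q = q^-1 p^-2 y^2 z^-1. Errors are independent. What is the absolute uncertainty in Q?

Each factor contributes (exponent × relative error)² to (δQ/Q)²:
  (-1·δq/q)² = (-1×0.0925)² = 0.00856;  (-2·δp/p)² = (-2×0.0933)² = 0.0348;  (2·δy/y)² = (2×0.0652)² = 0.0170;  (-1·δz/z)² = (-1×0.0467)² = 0.00218
δQ/Q = √(0.0626) = 0.250
Q = 3.485e-06, so δQ = 0.250 × 3.485e-06 = 8.72e-07.

8.72e-07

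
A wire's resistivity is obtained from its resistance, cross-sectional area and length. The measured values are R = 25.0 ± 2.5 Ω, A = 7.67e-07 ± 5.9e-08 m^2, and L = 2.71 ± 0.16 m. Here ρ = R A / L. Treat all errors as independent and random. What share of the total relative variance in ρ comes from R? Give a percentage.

(δρ/ρ)² = (1·δR/R)² + (1·δA/A)² + (-1·δL/L)²
  R term: (1×0.100)² = 0.0100
  A term: (1×0.0769)² = 0.00592
  L term: (-1×0.0590)² = 0.00349
Total = 0.0194. Share from R = 0.0100/0.0194 = 0.515.

51.5%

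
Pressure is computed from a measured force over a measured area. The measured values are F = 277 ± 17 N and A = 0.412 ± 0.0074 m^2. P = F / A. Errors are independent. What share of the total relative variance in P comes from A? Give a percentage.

(δP/P)² = (1·δF/F)² + (-1·δA/A)²
  F term: (1×0.0614)² = 0.00377
  A term: (-1×0.0180)² = 0.000323
Total = 0.00409. Share from A = 0.000323/0.00409 = 0.0789.

7.89%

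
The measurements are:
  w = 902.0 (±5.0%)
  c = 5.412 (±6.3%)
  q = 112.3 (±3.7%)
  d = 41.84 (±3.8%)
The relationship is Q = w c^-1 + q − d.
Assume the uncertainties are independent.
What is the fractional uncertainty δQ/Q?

0.0596

Let p = w·c^-1 = 166.7. δp/p = √((1·δw/w)² + (-1·δc/c)²) = √(0.00250 + 0.00397) = 0.0804, so δp = 13.4.
Q = p + q − d: δQ = √(δp² + δq² + δd²) = √(180 + 17.3 + 2.53) = 14.1
Q = 237.1, so δQ/Q = 14.1/237.1 = 0.0596.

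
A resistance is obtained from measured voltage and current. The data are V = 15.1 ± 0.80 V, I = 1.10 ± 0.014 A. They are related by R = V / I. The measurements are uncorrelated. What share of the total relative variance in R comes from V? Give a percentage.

94.5%

(δR/R)² = (1·δV/V)² + (-1·δI/I)²
  V term: (1×0.0530)² = 0.00281
  I term: (-1×0.0127)² = 0.000162
Total = 0.00297. Share from V = 0.00281/0.00297 = 0.945.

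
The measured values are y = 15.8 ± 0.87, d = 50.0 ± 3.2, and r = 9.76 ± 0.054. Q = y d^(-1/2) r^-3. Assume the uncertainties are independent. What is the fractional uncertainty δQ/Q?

0.0658

For a monomial Q ∝ y, d^(-1/2), r^-3, fractional errors add in quadrature:
  (1·δy/y)² = (1×0.0551)² = 0.00303;  (−½·δd/d)² = (-0.5×0.0640)² = 0.00102;  (-3·δr/r)² = (-3×0.00553)² = 0.000276
δQ/Q = √(0.00433) = 0.0658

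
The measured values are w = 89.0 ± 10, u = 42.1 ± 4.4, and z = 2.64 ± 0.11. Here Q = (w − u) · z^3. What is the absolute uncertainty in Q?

Let h = w − u = 46.9. δh = √(δw² + δu²) = √(100 + 19.4) = 10.9, so δh/h = 0.233.
Q is then a monomial in h, z:
δQ/Q = √((δh/h)² + (3·δz/z)²) = √(0.0543 + 0.0156) = 0.264
Q = 863, so δQ = 0.264 × 863 = 228.

228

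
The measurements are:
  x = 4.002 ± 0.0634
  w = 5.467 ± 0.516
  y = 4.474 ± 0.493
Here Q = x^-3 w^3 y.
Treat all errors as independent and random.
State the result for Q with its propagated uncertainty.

11.41 ± 3.51

Since Q is a product/quotient, work with relative uncertainties:
  (-3·δx/x)² = (-3×0.0158)² = 0.00226;  (3·δw/w)² = (3×0.0944)² = 0.0802;  (1·δy/y)² = (1×0.110)² = 0.0121
δQ/Q = √(0.0946) = 0.308
Q = 11.41, so δQ = 0.308 × 11.41 = 3.51.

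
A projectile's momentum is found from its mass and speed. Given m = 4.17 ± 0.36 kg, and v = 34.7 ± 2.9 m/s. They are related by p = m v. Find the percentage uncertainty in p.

12.0%

Since p is a product/quotient, work with relative uncertainties:
  (1·δm/m)² = (1×0.0863)² = 0.00745;  (1·δv/v)² = (1×0.0836)² = 0.00698
δp/p = √(0.0144) = 0.120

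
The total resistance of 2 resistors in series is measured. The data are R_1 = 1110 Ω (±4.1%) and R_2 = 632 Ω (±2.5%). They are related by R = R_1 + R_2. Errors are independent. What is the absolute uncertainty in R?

48.2 Ω

Each term contributes (cᵢ δxᵢ)² to (δR)²:
  (δR_1)² = 2070;  (δR_2)² = 250
δR = √(2320) = 48.2 Ω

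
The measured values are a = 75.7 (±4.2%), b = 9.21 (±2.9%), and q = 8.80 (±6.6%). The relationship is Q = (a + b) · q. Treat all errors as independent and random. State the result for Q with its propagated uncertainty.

747 ± 56.7

Let u = a + b = 84.9. δu = √(δa² + δb²) = √(10.1 + 0.0713) = 3.19, so δu/u = 0.0376.
Q is then a monomial in u, q:
δQ/Q = √((δu/u)² + (1·δq/q)²) = √(0.00141 + 0.00436) = 0.0759
Q = 747, so δQ = 0.0759 × 747 = 56.7.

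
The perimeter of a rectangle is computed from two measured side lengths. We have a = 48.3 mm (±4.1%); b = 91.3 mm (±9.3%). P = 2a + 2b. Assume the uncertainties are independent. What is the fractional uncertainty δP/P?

Absolute uncertainties add in quadrature for a linear combination:
  (2·δa)² = 15.7;  (2·δb)² = 288
δP = √(304) = 17.4 mm
P = 279 mm, so δP/P = 17.4/279 = 0.0625.

0.0625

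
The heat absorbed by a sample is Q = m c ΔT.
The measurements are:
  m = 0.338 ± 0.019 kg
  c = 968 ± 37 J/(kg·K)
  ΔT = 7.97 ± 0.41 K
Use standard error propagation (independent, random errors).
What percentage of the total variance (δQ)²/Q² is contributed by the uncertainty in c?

(δQ/Q)² = (1·δm/m)² + (1·δc/c)² + (1·δΔT/ΔT)²
  m term: (1×0.0562)² = 0.00316
  c term: (1×0.0382)² = 0.00146
  ΔT term: (1×0.0514)² = 0.00265
Total = 0.00727. Share from c = 0.00146/0.00727 = 0.201.

20.1%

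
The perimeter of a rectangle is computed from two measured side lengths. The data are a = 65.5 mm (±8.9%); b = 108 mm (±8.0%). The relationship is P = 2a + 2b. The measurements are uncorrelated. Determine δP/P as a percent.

For a sum/difference, combine absolute errors in quadrature:
  (2·δa)² = 136;  (2·δb)² = 299
δP = √(435) = 20.8 mm
P = 347 mm, so δP/P = 20.8/347 = 0.0601.

6.01%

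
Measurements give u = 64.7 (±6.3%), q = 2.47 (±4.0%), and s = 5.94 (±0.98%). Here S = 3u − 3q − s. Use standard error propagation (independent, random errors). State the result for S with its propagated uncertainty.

S is a linear combination, so absolute uncertainties add in quadrature:
  (3·δu)² = 150;  (3·δq)² = 0.0879;  (δs)² = 0.00339
δS = √(150) = 12.2
S = 181.

181 ± 12.2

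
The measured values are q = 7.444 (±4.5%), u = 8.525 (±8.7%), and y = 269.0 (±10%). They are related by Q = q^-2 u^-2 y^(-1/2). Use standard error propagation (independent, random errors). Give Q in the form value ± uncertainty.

(1.514 ± 0.306) × 10^-5

Each factor contributes (exponent × relative error)² to (δQ/Q)²:
  (-2·δq/q)² = (-2×0.0450)² = 0.00810;  (-2·δu/u)² = (-2×0.0870)² = 0.0303;  (−½·δy/y)² = (-0.5×0.100)² = 0.00250
δQ/Q = √(0.0409) = 0.202
Q = 1.514e-05, so δQ = 0.202 × 1.514e-05 = 3.06e-06.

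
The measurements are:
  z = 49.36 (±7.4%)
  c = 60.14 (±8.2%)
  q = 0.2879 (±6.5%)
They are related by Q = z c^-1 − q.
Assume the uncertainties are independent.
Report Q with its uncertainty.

0.5329 ± 0.0926

Let p = z·c^-1 = 0.8208. δp/p = √((1·δz/z)² + (-1·δc/c)²) = √(0.00548 + 0.00672) = 0.110, so δp = 0.0907.
Q = p − q: δQ = √(δp² + δq²) = √(0.00822 + 0.000350) = 0.0926
Q = 0.5329.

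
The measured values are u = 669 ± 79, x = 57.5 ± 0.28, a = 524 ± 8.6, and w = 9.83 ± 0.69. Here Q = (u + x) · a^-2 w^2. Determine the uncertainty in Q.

0.0462

Let h = u + x = 726. δh = √(δu² + δx²) = √(6240 + 0.0784) = 79.0, so δh/h = 0.109.
Q is then a monomial in h, a, w:
δQ/Q = √((δh/h)² + (-2·δa/a)² + (2·δw/w)²) = √(0.0118 + 0.00108 + 0.0197) = 0.181
Q = 0.256, so δQ = 0.181 × 0.256 = 0.0462.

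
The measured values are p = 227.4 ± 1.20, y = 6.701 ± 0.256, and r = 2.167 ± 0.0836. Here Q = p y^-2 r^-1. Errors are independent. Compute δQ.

0.200

For a monomial Q ∝ p, y^-2, r^-1, fractional errors add in quadrature:
  (1·δp/p)² = (1×0.00528)² = 2.78e-05;  (-2·δy/y)² = (-2×0.0382)² = 0.00584;  (-1·δr/r)² = (-1×0.0386)² = 0.00149
δQ/Q = √(0.00735) = 0.0858
Q = 2.337, so δQ = 0.0858 × 2.337 = 0.200.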